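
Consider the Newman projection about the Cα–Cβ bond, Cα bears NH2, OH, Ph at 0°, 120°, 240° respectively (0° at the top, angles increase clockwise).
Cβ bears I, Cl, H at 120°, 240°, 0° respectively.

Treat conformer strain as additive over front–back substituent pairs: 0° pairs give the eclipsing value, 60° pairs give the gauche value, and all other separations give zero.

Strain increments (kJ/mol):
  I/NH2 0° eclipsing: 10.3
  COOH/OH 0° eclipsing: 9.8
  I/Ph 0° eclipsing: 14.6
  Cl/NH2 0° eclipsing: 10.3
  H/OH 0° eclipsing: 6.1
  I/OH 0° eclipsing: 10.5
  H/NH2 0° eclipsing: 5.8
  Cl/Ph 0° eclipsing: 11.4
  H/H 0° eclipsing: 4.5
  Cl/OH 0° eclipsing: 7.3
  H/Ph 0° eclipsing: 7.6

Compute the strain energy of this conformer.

27.7 kJ/mol

This conformer (eclipsed): NH2–H eclipsed, OH–I eclipsed, Ph–Cl eclipsed; 5.8 + 10.5 + 11.4 = 27.7 kJ/mol.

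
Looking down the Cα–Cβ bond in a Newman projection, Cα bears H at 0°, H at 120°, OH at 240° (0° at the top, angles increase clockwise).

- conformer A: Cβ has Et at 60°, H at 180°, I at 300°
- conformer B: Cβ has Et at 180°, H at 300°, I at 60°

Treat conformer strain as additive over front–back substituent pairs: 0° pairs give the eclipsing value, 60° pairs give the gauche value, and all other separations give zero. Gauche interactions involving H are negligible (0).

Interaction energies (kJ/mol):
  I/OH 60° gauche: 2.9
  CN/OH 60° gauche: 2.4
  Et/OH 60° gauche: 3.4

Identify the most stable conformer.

A (staggered): OH(240°)/I(300°) gauche 2.9 → 2.9 kJ/mol.
B (staggered): OH(240°)/Et(180°) gauche 3.4 → 3.4 kJ/mol.
A has the lowest total (2.9 kJ/mol).

A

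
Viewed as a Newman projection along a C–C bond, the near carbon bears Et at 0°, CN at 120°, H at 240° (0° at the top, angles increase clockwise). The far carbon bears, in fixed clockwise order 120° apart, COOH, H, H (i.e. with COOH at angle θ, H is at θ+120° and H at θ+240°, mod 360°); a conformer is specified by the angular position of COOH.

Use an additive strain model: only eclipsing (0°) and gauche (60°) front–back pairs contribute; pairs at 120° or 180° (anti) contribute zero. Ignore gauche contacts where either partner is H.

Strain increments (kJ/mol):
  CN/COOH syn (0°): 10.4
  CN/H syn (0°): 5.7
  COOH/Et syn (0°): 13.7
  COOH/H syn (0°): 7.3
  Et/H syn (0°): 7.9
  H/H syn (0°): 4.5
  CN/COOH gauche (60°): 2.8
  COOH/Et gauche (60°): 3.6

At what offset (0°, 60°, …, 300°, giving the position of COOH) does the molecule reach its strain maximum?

COOH at 0° (eclipsed): Et(0°)/COOH(0°) eclipsed 13.7; CN(120°)/H(120°) eclipsed 5.7; H(240°)/H(240°) eclipsed 4.5 → 23.9 kJ/mol.
COOH at 60° (staggered): Et(0°)/COOH(60°) gauche 3.6; CN(120°)/COOH(60°) gauche 2.8 → 6.4 kJ/mol.
COOH at 120° (eclipsed): Et(0°)/H(0°) eclipsed 7.9; CN(120°)/COOH(120°) eclipsed 10.4; H(240°)/H(240°) eclipsed 4.5 → 22.8 kJ/mol.
COOH at 180° (staggered): CN(120°)/COOH(180°) gauche 2.8 → 2.8 kJ/mol.
COOH at 240° (eclipsed): Et(0°)/H(0°) eclipsed 7.9; CN(120°)/H(120°) eclipsed 5.7; H(240°)/COOH(240°) eclipsed 7.3 → 20.9 kJ/mol.
COOH at 300° (staggered): Et(0°)/COOH(300°) gauche 3.6 → 3.6 kJ/mol.
The maximum (23.9 kJ/mol) occurs with COOH at 0°.

0°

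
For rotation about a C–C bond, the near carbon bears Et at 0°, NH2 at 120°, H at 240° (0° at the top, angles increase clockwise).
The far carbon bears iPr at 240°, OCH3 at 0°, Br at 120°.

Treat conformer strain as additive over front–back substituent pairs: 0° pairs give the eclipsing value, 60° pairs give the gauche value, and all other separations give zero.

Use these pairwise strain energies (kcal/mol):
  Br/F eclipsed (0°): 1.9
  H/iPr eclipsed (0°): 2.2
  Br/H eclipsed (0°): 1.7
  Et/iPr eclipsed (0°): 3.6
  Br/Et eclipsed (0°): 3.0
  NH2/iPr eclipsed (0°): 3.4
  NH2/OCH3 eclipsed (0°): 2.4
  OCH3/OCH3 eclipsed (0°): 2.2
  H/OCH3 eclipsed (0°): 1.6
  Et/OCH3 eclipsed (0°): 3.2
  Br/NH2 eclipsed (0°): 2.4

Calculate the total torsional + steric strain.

This conformer is eclipsed. Et at 0° is eclipsed with OCH3 at 0° (3.2); NH2 at 120° is eclipsed with Br at 120° (2.4); H at 240° is eclipsed with iPr at 240° (2.2). Total 7.8 kcal/mol.

7.8 kcal/mol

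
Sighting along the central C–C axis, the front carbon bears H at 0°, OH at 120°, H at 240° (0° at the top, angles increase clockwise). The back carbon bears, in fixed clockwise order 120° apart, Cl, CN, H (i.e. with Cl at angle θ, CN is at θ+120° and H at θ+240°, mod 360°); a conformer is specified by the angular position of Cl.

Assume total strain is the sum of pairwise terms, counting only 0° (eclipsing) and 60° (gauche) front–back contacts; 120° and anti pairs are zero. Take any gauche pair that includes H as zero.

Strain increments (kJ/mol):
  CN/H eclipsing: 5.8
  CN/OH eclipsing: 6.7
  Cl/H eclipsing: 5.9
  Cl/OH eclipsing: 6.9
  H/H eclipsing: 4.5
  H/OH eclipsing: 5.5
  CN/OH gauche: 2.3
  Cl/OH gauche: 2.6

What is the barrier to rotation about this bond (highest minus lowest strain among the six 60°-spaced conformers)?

Cl at 0° (eclipsed): H(0°)/Cl(0°) eclipsed 5.9; OH(120°)/CN(120°) eclipsed 6.7; H(240°)/H(240°) eclipsed 4.5 → 17.1 kJ/mol.
Cl at 60° (staggered): OH(120°)/Cl(60°) gauche 2.6; OH(120°)/CN(180°) gauche 2.3 → 4.9 kJ/mol.
Cl at 120° (eclipsed): H(0°)/H(0°) eclipsed 4.5; OH(120°)/Cl(120°) eclipsed 6.9; H(240°)/CN(240°) eclipsed 5.8 → 17.2 kJ/mol.
Cl at 180° (staggered): OH(120°)/Cl(180°) gauche 2.6 → 2.6 kJ/mol.
Cl at 240° (eclipsed): H(0°)/CN(0°) eclipsed 5.8; OH(120°)/H(120°) eclipsed 5.5; H(240°)/Cl(240°) eclipsed 5.9 → 17.2 kJ/mol.
Cl at 300° (staggered): OH(120°)/CN(60°) gauche 2.3 → 2.3 kJ/mol.
Max at 120° (17.2 kJ/mol), min at 300° (2.3 kJ/mol); barrier = 14.9 kJ/mol.

14.9 kJ/mol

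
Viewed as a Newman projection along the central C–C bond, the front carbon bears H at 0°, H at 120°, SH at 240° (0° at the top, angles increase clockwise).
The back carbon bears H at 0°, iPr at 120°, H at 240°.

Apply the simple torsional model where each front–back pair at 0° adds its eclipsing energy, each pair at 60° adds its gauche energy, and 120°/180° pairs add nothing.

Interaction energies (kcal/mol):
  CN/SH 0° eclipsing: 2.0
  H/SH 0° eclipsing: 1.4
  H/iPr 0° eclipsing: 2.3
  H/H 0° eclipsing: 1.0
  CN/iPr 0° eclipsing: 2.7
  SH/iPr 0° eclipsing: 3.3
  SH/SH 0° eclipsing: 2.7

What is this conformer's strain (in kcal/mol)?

4.7 kcal/mol

This conformer (eclipsed): H(0°)/H(0°) eclipsed 1.0; H(120°)/iPr(120°) eclipsed 2.3; SH(240°)/H(240°) eclipsed 1.4 → 4.7 kcal/mol.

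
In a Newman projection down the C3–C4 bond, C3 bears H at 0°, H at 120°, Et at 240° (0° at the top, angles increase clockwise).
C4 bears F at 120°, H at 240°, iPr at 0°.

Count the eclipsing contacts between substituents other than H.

Every eclipsing pair involves H, so the count is 0.

0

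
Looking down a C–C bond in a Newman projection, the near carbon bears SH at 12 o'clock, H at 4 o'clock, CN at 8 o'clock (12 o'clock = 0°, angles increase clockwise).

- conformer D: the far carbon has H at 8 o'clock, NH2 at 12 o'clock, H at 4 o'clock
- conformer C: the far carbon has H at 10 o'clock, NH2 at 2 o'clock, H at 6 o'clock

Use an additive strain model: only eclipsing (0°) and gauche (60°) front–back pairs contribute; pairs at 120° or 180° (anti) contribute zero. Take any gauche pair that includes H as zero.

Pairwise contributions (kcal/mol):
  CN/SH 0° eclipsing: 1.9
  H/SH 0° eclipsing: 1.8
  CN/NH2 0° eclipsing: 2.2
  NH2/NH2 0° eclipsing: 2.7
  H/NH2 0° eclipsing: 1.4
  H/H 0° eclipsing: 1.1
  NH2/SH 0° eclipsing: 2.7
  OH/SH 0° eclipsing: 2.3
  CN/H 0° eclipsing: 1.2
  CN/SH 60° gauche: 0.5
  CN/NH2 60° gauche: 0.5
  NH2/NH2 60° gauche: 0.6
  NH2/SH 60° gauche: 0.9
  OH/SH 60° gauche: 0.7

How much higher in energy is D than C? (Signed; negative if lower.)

+4.1 kcal/mol

D is eclipsed. SH at 0° is eclipsed with NH2 at 0° (2.7); H at 120° is eclipsed with H at 120° (1.1); CN at 240° is eclipsed with H at 240° (1.2). Total 5.0 kcal/mol.
C is staggered. SH at 0° is gauche with NH2 at 60° (0.9). Total 0.9 kcal/mol.
E(D) − E(C) = 5.0 − 0.9 = +4.1 kcal/mol.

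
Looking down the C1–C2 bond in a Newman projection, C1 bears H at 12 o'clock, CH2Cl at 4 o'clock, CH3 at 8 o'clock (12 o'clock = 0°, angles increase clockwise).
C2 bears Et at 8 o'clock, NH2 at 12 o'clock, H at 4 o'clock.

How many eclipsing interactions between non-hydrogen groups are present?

Non-H eclipsing pairs: CH3(240°)/Et(240°) — 1 interaction.

1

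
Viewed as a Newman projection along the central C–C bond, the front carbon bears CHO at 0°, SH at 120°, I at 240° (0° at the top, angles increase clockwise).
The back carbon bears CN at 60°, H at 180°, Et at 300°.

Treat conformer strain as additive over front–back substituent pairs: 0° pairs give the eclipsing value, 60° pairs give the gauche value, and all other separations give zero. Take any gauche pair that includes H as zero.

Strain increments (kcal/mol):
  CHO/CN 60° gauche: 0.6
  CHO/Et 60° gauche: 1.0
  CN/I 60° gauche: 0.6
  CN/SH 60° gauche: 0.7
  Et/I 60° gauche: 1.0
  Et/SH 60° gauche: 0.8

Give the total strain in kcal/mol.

This conformer is staggered. CHO at 0° is gauche with CN at 60° (0.6); CHO at 0° is gauche with Et at 300° (1.0); SH at 120° is gauche with CN at 60° (0.7); I at 240° is gauche with Et at 300° (1.0). Total 3.3 kcal/mol.

3.3 kcal/mol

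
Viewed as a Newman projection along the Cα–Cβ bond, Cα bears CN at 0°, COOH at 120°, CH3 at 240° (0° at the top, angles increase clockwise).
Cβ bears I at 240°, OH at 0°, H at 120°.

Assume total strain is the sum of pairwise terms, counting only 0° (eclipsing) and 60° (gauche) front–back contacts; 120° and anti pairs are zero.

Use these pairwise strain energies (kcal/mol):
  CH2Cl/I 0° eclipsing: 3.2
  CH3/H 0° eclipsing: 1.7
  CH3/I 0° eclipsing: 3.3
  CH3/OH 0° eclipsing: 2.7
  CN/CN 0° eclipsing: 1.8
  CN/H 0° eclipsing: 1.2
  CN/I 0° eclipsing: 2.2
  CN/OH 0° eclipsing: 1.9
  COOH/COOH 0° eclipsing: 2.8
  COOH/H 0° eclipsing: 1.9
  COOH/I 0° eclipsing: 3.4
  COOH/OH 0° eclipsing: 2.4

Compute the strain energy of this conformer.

This conformer is eclipsed. CN at 0° is eclipsed with OH at 0° (1.9); COOH at 120° is eclipsed with H at 120° (1.9); CH3 at 240° is eclipsed with I at 240° (3.3). Total 7.1 kcal/mol.

7.1 kcal/mol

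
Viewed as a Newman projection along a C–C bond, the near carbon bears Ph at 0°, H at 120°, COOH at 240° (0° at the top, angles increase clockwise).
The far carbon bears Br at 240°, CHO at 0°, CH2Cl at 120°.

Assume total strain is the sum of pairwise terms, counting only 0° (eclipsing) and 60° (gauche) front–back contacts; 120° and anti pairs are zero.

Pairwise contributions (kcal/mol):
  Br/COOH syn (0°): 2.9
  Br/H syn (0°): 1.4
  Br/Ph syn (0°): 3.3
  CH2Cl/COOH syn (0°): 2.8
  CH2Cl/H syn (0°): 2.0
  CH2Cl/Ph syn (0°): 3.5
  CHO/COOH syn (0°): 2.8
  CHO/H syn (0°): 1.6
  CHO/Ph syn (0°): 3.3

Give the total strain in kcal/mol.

8.2 kcal/mol

This conformer (eclipsed): Ph(0°)/CHO(0°) eclipsed 3.3; H(120°)/CH2Cl(120°) eclipsed 2.0; COOH(240°)/Br(240°) eclipsed 2.9 → 8.2 kcal/mol.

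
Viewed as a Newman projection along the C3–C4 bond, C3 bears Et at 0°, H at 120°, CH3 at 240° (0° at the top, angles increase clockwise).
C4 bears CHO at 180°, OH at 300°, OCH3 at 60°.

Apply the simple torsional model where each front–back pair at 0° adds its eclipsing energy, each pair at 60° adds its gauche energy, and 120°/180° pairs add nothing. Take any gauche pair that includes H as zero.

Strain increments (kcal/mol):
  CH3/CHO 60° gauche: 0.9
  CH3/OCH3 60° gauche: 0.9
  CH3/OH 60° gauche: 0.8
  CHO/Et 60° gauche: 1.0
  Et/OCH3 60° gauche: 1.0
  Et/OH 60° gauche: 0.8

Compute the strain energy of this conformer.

3.5 kcal/mol

This conformer is staggered. Et at 0° is gauche with OH at 300° (0.8); Et at 0° is gauche with OCH3 at 60° (1.0); CH3 at 240° is gauche with CHO at 180° (0.9); CH3 at 240° is gauche with OH at 300° (0.8). Total 3.5 kcal/mol.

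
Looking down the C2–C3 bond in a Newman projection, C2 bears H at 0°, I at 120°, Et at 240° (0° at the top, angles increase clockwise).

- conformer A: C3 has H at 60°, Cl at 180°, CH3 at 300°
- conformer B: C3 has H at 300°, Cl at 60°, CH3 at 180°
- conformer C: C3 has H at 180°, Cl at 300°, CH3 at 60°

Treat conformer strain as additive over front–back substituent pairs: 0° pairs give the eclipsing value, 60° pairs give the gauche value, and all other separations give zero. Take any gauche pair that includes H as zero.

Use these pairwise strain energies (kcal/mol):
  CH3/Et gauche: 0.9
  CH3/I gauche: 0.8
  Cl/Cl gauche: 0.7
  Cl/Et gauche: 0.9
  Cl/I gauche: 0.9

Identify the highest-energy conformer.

A

A (staggered): I–Cl gauche, Et–Cl gauche, Et–CH3 gauche; 0.9 + 0.9 + 0.9 = 2.7 kcal/mol.
B (staggered): I–Cl gauche, I–CH3 gauche, Et–CH3 gauche; 0.9 + 0.8 + 0.9 = 2.6 kcal/mol.
C (staggered): I–CH3 gauche, Et–Cl gauche; 0.8 + 0.9 = 1.7 kcal/mol.
A has the highest total (2.7 kcal/mol).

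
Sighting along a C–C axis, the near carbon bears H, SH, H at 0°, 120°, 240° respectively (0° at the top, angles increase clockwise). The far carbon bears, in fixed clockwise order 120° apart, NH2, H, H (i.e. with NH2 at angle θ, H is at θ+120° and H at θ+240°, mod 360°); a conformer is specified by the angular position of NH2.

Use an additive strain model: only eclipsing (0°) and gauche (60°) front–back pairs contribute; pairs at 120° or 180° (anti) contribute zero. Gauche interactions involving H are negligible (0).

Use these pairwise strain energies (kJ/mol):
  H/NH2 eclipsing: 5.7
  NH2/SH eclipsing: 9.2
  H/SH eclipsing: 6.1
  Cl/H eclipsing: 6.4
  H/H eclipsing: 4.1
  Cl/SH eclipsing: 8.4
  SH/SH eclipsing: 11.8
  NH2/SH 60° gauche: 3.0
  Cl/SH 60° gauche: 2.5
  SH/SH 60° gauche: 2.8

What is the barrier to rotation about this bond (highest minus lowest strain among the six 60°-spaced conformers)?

NH2 at 0° (eclipsed): H–NH2 eclipsed, SH–H eclipsed, H–H eclipsed; 5.7 + 6.1 + 4.1 = 15.9 kJ/mol.
NH2 at 60° (staggered): SH–NH2 gauche; 3.0 = 3.0 kJ/mol.
NH2 at 120° (eclipsed): H–H eclipsed, SH–NH2 eclipsed, H–H eclipsed; 4.1 + 9.2 + 4.1 = 17.4 kJ/mol.
NH2 at 180° (staggered): SH–NH2 gauche; 3.0 = 3.0 kJ/mol.
NH2 at 240° (eclipsed): H–H eclipsed, SH–H eclipsed, H–NH2 eclipsed; 4.1 + 6.1 + 5.7 = 15.9 kJ/mol.
NH2 at 300° (staggered): no non-H gauche contacts → 0.0 kJ/mol.
Max at 120° (17.4 kJ/mol), min at 300° (0.0 kJ/mol); barrier = 17.4 kJ/mol.

17.4 kJ/mol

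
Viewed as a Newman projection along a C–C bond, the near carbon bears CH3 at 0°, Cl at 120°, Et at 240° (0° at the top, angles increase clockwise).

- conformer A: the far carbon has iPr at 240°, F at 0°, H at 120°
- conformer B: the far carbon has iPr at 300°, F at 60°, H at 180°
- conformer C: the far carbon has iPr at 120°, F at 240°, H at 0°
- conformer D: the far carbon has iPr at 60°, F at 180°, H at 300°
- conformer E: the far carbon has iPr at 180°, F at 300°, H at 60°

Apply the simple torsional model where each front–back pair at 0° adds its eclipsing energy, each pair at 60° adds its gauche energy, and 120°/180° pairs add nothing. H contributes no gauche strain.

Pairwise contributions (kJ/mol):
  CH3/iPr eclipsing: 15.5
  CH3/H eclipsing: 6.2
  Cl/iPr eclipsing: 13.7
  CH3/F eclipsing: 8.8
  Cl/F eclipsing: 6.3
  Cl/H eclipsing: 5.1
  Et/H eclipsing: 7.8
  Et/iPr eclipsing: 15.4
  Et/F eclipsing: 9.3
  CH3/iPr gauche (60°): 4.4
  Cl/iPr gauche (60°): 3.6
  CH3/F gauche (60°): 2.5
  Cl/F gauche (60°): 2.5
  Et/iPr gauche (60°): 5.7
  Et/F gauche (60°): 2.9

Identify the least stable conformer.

A

A (eclipsed): CH3–F eclipsed, Cl–H eclipsed, Et–iPr eclipsed; 8.8 + 5.1 + 15.4 = 29.3 kJ/mol.
B (staggered): CH3–iPr gauche, CH3–F gauche, Cl–F gauche, Et–iPr gauche; 4.4 + 2.5 + 2.5 + 5.7 = 15.1 kJ/mol.
C (eclipsed): CH3–H eclipsed, Cl–iPr eclipsed, Et–F eclipsed; 6.2 + 13.7 + 9.3 = 29.2 kJ/mol.
D (staggered): CH3–iPr gauche, Cl–iPr gauche, Cl–F gauche, Et–F gauche; 4.4 + 3.6 + 2.5 + 2.9 = 13.4 kJ/mol.
E (staggered): CH3–F gauche, Cl–iPr gauche, Et–iPr gauche, Et–F gauche; 2.5 + 3.6 + 5.7 + 2.9 = 14.7 kJ/mol.
A has the highest total (29.3 kJ/mol).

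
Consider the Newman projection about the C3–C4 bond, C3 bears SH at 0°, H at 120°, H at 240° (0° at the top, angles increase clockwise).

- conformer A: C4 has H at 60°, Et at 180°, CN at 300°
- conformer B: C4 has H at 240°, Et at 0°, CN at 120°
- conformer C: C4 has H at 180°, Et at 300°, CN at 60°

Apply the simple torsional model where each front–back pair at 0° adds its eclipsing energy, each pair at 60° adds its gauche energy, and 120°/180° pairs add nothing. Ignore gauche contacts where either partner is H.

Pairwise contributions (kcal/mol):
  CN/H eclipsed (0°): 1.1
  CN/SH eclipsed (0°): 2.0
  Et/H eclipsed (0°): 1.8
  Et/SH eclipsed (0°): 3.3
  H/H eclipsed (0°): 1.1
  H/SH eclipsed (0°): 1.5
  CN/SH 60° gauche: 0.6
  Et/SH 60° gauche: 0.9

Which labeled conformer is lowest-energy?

A (staggered): SH–CN gauche; 0.6 = 0.6 kcal/mol.
B (eclipsed): SH–Et eclipsed, H–CN eclipsed, H–H eclipsed; 3.3 + 1.1 + 1.1 = 5.5 kcal/mol.
C (staggered): SH–Et gauche, SH–CN gauche; 0.9 + 0.6 = 1.5 kcal/mol.
A has the lowest total (0.6 kcal/mol).

A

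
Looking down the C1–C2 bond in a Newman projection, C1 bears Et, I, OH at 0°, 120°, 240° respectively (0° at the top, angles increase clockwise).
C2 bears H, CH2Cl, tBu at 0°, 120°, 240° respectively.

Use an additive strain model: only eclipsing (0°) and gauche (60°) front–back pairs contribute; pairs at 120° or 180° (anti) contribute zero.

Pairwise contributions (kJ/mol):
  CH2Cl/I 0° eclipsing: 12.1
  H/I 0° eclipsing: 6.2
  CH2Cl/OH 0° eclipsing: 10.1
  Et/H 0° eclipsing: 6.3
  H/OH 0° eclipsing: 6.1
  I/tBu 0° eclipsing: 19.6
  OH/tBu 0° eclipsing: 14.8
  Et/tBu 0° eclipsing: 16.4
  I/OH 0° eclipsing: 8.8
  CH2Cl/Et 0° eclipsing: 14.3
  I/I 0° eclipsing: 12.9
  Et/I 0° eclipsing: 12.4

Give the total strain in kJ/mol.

33.2 kJ/mol

This conformer (eclipsed): Et(0°)/H(0°) eclipsed 6.3; I(120°)/CH2Cl(120°) eclipsed 12.1; OH(240°)/tBu(240°) eclipsed 14.8 → 33.2 kJ/mol.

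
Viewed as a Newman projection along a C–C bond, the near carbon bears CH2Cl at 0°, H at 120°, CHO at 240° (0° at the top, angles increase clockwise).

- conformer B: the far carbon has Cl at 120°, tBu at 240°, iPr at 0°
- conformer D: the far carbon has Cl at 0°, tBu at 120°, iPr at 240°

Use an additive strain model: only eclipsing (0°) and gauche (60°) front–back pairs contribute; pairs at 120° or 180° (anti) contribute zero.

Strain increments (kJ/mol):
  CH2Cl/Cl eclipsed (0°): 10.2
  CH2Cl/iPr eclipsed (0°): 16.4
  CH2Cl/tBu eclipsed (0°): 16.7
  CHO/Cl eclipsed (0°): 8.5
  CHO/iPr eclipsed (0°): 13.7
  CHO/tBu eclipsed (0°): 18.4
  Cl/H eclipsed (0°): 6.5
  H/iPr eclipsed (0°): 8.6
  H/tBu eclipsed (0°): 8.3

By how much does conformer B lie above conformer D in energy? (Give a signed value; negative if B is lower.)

+9.1 kJ/mol

B (eclipsed): CH2Cl(0°)/iPr(0°) eclipsed 16.4; H(120°)/Cl(120°) eclipsed 6.5; CHO(240°)/tBu(240°) eclipsed 18.4 → 41.3 kJ/mol.
D (eclipsed): CH2Cl(0°)/Cl(0°) eclipsed 10.2; H(120°)/tBu(120°) eclipsed 8.3; CHO(240°)/iPr(240°) eclipsed 13.7 → 32.2 kJ/mol.
E(B) − E(D) = 41.3 − 32.2 = +9.1 kJ/mol.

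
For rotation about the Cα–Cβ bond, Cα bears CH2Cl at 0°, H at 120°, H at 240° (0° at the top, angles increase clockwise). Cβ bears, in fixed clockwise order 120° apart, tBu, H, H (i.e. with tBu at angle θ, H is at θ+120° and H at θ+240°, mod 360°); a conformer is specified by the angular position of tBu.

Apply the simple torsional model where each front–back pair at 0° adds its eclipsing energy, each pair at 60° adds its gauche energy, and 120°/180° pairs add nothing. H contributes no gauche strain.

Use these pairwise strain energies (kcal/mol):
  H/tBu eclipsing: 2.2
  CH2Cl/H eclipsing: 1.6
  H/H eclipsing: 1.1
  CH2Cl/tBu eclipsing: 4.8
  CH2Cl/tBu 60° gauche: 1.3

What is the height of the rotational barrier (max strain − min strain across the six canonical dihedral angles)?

7.0 kcal/mol

tBu at 0° is eclipsed. CH2Cl at 0° is eclipsed with tBu at 0° (4.8); H at 120° is eclipsed with H at 120° (1.1); H at 240° is eclipsed with H at 240° (1.1). Total 7.0 kcal/mol.
tBu at 60° is staggered. CH2Cl at 0° is gauche with tBu at 60° (1.3). Total 1.3 kcal/mol.
tBu at 120° is eclipsed. CH2Cl at 0° is eclipsed with H at 0° (1.6); H at 120° is eclipsed with tBu at 120° (2.2); H at 240° is eclipsed with H at 240° (1.1). Total 4.9 kcal/mol.
tBu at 180° (staggered): no non-H gauche contacts → 0.0 kcal/mol.
tBu at 240° is eclipsed. CH2Cl at 0° is eclipsed with H at 0° (1.6); H at 120° is eclipsed with H at 120° (1.1); H at 240° is eclipsed with tBu at 240° (2.2). Total 4.9 kcal/mol.
tBu at 300° is staggered. CH2Cl at 0° is gauche with tBu at 300° (1.3). Total 1.3 kcal/mol.
Max at 0° (7.0 kcal/mol), min at 180° (0.0 kcal/mol); barrier = 7.0 kcal/mol.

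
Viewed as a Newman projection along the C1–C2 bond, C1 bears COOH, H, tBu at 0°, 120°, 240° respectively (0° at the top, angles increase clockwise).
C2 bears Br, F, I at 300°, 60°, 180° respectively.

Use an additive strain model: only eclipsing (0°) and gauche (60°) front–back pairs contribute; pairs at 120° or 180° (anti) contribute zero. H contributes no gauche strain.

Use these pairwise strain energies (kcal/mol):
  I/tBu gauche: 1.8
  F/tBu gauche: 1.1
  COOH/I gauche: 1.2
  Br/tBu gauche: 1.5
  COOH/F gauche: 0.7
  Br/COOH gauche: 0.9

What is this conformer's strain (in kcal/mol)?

4.9 kcal/mol

This conformer is staggered. COOH at 0° is gauche with Br at 300° (0.9); COOH at 0° is gauche with F at 60° (0.7); tBu at 240° is gauche with Br at 300° (1.5); tBu at 240° is gauche with I at 180° (1.8). Total 4.9 kcal/mol.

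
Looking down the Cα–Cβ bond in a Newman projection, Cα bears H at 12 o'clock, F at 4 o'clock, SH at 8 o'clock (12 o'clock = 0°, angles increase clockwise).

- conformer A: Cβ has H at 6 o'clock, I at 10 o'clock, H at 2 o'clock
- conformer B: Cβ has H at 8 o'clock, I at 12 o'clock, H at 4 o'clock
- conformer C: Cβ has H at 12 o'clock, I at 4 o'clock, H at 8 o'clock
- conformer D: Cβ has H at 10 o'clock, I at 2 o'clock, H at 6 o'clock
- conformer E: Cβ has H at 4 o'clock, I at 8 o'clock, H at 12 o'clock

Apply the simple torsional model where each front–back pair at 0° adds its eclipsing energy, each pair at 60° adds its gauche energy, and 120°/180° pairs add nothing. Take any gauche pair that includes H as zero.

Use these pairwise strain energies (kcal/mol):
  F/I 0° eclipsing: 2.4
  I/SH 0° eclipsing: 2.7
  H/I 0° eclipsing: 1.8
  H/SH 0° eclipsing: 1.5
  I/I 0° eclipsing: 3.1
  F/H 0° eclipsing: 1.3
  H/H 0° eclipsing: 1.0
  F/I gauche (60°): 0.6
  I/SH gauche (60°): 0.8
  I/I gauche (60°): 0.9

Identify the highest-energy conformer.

A (staggered): SH(240°)/I(300°) gauche 0.8 → 0.8 kcal/mol.
B (eclipsed): H(0°)/I(0°) eclipsed 1.8; F(120°)/H(120°) eclipsed 1.3; SH(240°)/H(240°) eclipsed 1.5 → 4.6 kcal/mol.
C (eclipsed): H(0°)/H(0°) eclipsed 1.0; F(120°)/I(120°) eclipsed 2.4; SH(240°)/H(240°) eclipsed 1.5 → 4.9 kcal/mol.
D (staggered): F(120°)/I(60°) gauche 0.6 → 0.6 kcal/mol.
E (eclipsed): H(0°)/H(0°) eclipsed 1.0; F(120°)/H(120°) eclipsed 1.3; SH(240°)/I(240°) eclipsed 2.7 → 5.0 kcal/mol.
E has the highest total (5.0 kcal/mol).

E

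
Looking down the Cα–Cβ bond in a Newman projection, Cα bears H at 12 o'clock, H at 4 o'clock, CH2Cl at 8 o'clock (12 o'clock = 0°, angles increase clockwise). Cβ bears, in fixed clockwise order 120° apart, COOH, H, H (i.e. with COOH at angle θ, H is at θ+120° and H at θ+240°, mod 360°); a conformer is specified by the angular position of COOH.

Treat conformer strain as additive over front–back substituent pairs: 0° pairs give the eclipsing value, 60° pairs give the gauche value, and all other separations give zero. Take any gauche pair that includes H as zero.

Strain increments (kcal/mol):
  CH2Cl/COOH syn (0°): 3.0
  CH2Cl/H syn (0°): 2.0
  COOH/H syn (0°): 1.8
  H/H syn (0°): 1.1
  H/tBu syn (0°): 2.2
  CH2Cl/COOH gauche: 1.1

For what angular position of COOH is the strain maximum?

240°

COOH at 0° is eclipsed. H at 0° is eclipsed with COOH at 0° (1.8); H at 120° is eclipsed with H at 120° (1.1); CH2Cl at 240° is eclipsed with H at 240° (2.0). Total 4.9 kcal/mol.
COOH at 60° (staggered): no non-H gauche contacts → 0.0 kcal/mol.
COOH at 120° is eclipsed. H at 0° is eclipsed with H at 0° (1.1); H at 120° is eclipsed with COOH at 120° (1.8); CH2Cl at 240° is eclipsed with H at 240° (2.0). Total 4.9 kcal/mol.
COOH at 180° is staggered. CH2Cl at 240° is gauche with COOH at 180° (1.1). Total 1.1 kcal/mol.
COOH at 240° is eclipsed. H at 0° is eclipsed with H at 0° (1.1); H at 120° is eclipsed with H at 120° (1.1); CH2Cl at 240° is eclipsed with COOH at 240° (3.0). Total 5.2 kcal/mol.
COOH at 300° is staggered. CH2Cl at 240° is gauche with COOH at 300° (1.1). Total 1.1 kcal/mol.
The maximum (5.2 kcal/mol) occurs with COOH at 240°.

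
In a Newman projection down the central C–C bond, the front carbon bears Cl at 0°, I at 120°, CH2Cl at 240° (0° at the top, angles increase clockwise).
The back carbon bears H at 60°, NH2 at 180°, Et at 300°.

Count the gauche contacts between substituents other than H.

4

Non-H gauche pairs: Cl(0°)/Et(300°); I(120°)/NH2(180°); CH2Cl(240°)/NH2(180°); CH2Cl(240°)/Et(300°) — 4 interactions.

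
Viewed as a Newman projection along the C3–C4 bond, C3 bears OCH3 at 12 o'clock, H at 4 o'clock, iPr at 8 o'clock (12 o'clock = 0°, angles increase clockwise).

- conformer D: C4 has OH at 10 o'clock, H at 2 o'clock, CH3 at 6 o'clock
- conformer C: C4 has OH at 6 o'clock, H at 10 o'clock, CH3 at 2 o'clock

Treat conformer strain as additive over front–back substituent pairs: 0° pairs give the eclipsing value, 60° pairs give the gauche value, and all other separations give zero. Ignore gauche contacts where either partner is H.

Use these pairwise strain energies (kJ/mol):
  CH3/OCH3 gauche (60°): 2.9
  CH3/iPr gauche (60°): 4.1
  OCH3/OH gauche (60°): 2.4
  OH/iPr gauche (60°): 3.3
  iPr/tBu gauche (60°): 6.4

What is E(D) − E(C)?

+3.6 kJ/mol

D (staggered): OCH3(0°)/OH(300°) gauche 2.4; iPr(240°)/OH(300°) gauche 3.3; iPr(240°)/CH3(180°) gauche 4.1 → 9.8 kJ/mol.
C (staggered): OCH3(0°)/CH3(60°) gauche 2.9; iPr(240°)/OH(180°) gauche 3.3 → 6.2 kJ/mol.
E(D) − E(C) = 9.8 − 6.2 = +3.6 kJ/mol.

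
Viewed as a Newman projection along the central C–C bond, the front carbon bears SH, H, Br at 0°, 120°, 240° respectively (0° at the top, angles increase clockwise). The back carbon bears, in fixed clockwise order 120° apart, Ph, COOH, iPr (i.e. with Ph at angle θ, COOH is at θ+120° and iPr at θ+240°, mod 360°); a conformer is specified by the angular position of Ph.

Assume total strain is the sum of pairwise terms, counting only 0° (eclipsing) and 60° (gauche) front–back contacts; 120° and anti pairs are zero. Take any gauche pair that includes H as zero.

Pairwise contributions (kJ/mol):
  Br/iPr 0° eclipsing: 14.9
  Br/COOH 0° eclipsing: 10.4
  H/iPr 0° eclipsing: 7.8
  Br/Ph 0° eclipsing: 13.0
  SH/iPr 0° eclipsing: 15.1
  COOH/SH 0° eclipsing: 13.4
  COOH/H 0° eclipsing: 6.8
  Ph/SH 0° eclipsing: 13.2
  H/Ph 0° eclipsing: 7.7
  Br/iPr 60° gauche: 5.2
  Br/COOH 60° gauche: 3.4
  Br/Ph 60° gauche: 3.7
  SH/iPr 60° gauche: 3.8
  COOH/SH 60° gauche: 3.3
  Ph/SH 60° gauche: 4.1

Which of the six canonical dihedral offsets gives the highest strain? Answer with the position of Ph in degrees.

Ph at 0° (eclipsed): SH(0°)/Ph(0°) eclipsed 13.2; H(120°)/COOH(120°) eclipsed 6.8; Br(240°)/iPr(240°) eclipsed 14.9 → 34.9 kJ/mol.
Ph at 60° (staggered): SH(0°)/Ph(60°) gauche 4.1; SH(0°)/iPr(300°) gauche 3.8; Br(240°)/COOH(180°) gauche 3.4; Br(240°)/iPr(300°) gauche 5.2 → 16.5 kJ/mol.
Ph at 120° (eclipsed): SH(0°)/iPr(0°) eclipsed 15.1; H(120°)/Ph(120°) eclipsed 7.7; Br(240°)/COOH(240°) eclipsed 10.4 → 33.2 kJ/mol.
Ph at 180° (staggered): SH(0°)/COOH(300°) gauche 3.3; SH(0°)/iPr(60°) gauche 3.8; Br(240°)/Ph(180°) gauche 3.7; Br(240°)/COOH(300°) gauche 3.4 → 14.2 kJ/mol.
Ph at 240° (eclipsed): SH(0°)/COOH(0°) eclipsed 13.4; H(120°)/iPr(120°) eclipsed 7.8; Br(240°)/Ph(240°) eclipsed 13.0 → 34.2 kJ/mol.
Ph at 300° (staggered): SH(0°)/Ph(300°) gauche 4.1; SH(0°)/COOH(60°) gauche 3.3; Br(240°)/Ph(300°) gauche 3.7; Br(240°)/iPr(180°) gauche 5.2 → 16.3 kJ/mol.
The maximum (34.9 kJ/mol) occurs with Ph at 0°.

0°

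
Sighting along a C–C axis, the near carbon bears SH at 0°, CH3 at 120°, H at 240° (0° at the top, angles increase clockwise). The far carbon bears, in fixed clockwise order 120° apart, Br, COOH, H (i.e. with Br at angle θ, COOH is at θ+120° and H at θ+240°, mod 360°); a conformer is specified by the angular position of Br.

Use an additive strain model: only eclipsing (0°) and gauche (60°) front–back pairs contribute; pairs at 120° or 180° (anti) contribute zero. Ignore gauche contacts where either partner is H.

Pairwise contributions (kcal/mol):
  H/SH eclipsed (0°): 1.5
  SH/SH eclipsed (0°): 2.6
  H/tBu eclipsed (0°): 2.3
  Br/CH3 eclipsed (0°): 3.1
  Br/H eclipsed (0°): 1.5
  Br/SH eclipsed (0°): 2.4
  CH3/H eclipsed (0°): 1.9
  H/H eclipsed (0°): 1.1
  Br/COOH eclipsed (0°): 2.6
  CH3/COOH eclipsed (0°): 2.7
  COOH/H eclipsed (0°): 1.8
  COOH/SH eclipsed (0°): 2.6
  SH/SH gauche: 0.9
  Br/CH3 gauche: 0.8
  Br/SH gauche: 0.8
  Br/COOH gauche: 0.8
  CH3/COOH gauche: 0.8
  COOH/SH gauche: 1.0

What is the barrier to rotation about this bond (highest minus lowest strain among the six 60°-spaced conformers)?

4.6 kcal/mol

Br at 0° (eclipsed): SH(0°)/Br(0°) eclipsed 2.4; CH3(120°)/COOH(120°) eclipsed 2.7; H(240°)/H(240°) eclipsed 1.1 → 6.2 kcal/mol.
Br at 60° (staggered): SH(0°)/Br(60°) gauche 0.8; CH3(120°)/Br(60°) gauche 0.8; CH3(120°)/COOH(180°) gauche 0.8 → 2.4 kcal/mol.
Br at 120° (eclipsed): SH(0°)/H(0°) eclipsed 1.5; CH3(120°)/Br(120°) eclipsed 3.1; H(240°)/COOH(240°) eclipsed 1.8 → 6.4 kcal/mol.
Br at 180° (staggered): SH(0°)/COOH(300°) gauche 1.0; CH3(120°)/Br(180°) gauche 0.8 → 1.8 kcal/mol.
Br at 240° (eclipsed): SH(0°)/COOH(0°) eclipsed 2.6; CH3(120°)/H(120°) eclipsed 1.9; H(240°)/Br(240°) eclipsed 1.5 → 6.0 kcal/mol.
Br at 300° (staggered): SH(0°)/Br(300°) gauche 0.8; SH(0°)/COOH(60°) gauche 1.0; CH3(120°)/COOH(60°) gauche 0.8 → 2.6 kcal/mol.
Max at 120° (6.4 kcal/mol), min at 180° (1.8 kcal/mol); barrier = 4.6 kcal/mol.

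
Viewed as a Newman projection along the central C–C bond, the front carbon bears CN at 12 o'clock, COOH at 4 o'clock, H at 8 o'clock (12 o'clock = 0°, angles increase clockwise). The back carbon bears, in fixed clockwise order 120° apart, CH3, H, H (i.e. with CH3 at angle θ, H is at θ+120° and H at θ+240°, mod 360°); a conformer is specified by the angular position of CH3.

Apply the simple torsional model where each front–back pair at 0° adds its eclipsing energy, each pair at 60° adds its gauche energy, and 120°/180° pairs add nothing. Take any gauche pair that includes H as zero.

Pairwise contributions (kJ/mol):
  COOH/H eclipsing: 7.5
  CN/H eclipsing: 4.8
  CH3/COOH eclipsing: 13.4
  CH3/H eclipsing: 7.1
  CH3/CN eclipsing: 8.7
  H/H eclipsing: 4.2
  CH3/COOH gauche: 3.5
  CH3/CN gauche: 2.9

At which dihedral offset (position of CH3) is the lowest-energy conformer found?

CH3 at 0° (eclipsed): CN–CH3 eclipsed, COOH–H eclipsed, H–H eclipsed; 8.7 + 7.5 + 4.2 = 20.4 kJ/mol.
CH3 at 60° (staggered): CN–CH3 gauche, COOH–CH3 gauche; 2.9 + 3.5 = 6.4 kJ/mol.
CH3 at 120° (eclipsed): CN–H eclipsed, COOH–CH3 eclipsed, H–H eclipsed; 4.8 + 13.4 + 4.2 = 22.4 kJ/mol.
CH3 at 180° (staggered): COOH–CH3 gauche; 3.5 = 3.5 kJ/mol.
CH3 at 240° (eclipsed): CN–H eclipsed, COOH–H eclipsed, H–CH3 eclipsed; 4.8 + 7.5 + 7.1 = 19.4 kJ/mol.
CH3 at 300° (staggered): CN–CH3 gauche; 2.9 = 2.9 kJ/mol.
The minimum (2.9 kJ/mol) occurs with CH3 at 300°.

300°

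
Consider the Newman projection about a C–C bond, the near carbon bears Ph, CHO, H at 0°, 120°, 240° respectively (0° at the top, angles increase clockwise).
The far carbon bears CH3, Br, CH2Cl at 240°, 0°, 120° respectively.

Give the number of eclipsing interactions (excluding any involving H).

2

Non-H eclipsing pairs: Ph(0°)/Br(0°); CHO(120°)/CH2Cl(120°) — 2 interactions.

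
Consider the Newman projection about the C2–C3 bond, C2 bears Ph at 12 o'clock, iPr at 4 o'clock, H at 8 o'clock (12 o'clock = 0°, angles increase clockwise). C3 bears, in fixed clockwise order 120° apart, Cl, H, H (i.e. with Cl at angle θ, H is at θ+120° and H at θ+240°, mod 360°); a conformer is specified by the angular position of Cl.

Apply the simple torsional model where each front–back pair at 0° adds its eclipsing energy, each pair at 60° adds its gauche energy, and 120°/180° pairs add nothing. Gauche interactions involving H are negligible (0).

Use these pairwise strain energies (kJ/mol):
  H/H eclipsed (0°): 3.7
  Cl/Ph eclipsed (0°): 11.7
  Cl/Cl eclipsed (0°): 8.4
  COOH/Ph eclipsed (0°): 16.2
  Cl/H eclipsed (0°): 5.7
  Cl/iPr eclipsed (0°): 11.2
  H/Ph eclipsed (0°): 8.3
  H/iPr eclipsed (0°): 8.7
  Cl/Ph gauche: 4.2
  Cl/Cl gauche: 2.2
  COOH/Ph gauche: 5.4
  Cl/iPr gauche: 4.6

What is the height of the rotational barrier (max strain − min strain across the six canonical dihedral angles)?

Cl at 0° is eclipsed. Ph at 0° is eclipsed with Cl at 0° (11.7); iPr at 120° is eclipsed with H at 120° (8.7); H at 240° is eclipsed with H at 240° (3.7). Total 24.1 kJ/mol.
Cl at 60° is staggered. Ph at 0° is gauche with Cl at 60° (4.2); iPr at 120° is gauche with Cl at 60° (4.6). Total 8.8 kJ/mol.
Cl at 120° is eclipsed. Ph at 0° is eclipsed with H at 0° (8.3); iPr at 120° is eclipsed with Cl at 120° (11.2); H at 240° is eclipsed with H at 240° (3.7). Total 23.2 kJ/mol.
Cl at 180° is staggered. iPr at 120° is gauche with Cl at 180° (4.6). Total 4.6 kJ/mol.
Cl at 240° is eclipsed. Ph at 0° is eclipsed with H at 0° (8.3); iPr at 120° is eclipsed with H at 120° (8.7); H at 240° is eclipsed with Cl at 240° (5.7). Total 22.7 kJ/mol.
Cl at 300° is staggered. Ph at 0° is gauche with Cl at 300° (4.2). Total 4.2 kJ/mol.
Max at 0° (24.1 kJ/mol), min at 300° (4.2 kJ/mol); barrier = 19.9 kJ/mol.

19.9 kJ/mol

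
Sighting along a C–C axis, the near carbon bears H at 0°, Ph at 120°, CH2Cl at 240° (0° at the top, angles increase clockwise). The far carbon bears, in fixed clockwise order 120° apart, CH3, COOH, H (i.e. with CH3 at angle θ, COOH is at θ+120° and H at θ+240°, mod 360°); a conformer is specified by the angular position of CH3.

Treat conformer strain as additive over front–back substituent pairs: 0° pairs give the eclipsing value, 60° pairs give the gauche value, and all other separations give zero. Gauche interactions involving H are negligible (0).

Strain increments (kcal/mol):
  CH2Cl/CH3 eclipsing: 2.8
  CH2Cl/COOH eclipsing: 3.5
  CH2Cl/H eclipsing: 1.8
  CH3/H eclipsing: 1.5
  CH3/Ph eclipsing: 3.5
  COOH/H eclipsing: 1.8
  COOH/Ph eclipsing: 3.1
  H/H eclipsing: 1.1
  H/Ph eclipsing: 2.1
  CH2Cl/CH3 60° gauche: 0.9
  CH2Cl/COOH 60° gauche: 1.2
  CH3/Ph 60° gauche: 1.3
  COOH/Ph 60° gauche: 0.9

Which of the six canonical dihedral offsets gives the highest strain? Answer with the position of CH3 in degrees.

120°

CH3 at 0° is eclipsed. H at 0° is eclipsed with CH3 at 0° (1.5); Ph at 120° is eclipsed with COOH at 120° (3.1); CH2Cl at 240° is eclipsed with H at 240° (1.8). Total 6.4 kcal/mol.
CH3 at 60° is staggered. Ph at 120° is gauche with CH3 at 60° (1.3); Ph at 120° is gauche with COOH at 180° (0.9); CH2Cl at 240° is gauche with COOH at 180° (1.2). Total 3.4 kcal/mol.
CH3 at 120° is eclipsed. H at 0° is eclipsed with H at 0° (1.1); Ph at 120° is eclipsed with CH3 at 120° (3.5); CH2Cl at 240° is eclipsed with COOH at 240° (3.5). Total 8.1 kcal/mol.
CH3 at 180° is staggered. Ph at 120° is gauche with CH3 at 180° (1.3); CH2Cl at 240° is gauche with CH3 at 180° (0.9); CH2Cl at 240° is gauche with COOH at 300° (1.2). Total 3.4 kcal/mol.
CH3 at 240° is eclipsed. H at 0° is eclipsed with COOH at 0° (1.8); Ph at 120° is eclipsed with H at 120° (2.1); CH2Cl at 240° is eclipsed with CH3 at 240° (2.8). Total 6.7 kcal/mol.
CH3 at 300° is staggered. Ph at 120° is gauche with COOH at 60° (0.9); CH2Cl at 240° is gauche with CH3 at 300° (0.9). Total 1.8 kcal/mol.
The maximum (8.1 kcal/mol) occurs with CH3 at 120°.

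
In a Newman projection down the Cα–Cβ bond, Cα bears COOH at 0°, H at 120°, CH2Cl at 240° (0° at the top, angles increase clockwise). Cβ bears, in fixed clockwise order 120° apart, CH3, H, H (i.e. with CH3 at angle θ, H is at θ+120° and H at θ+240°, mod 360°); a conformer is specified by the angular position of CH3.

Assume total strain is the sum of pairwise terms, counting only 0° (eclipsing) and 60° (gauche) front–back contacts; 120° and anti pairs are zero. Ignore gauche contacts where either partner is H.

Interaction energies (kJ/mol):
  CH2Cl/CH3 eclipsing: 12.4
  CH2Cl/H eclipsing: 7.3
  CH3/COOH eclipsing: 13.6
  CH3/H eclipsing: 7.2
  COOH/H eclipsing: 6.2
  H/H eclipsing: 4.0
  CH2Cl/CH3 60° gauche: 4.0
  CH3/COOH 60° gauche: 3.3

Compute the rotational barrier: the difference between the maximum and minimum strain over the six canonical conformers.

CH3 at 0° (eclipsed): COOH–CH3 eclipsed, H–H eclipsed, CH2Cl–H eclipsed; 13.6 + 4.0 + 7.3 = 24.9 kJ/mol.
CH3 at 60° (staggered): COOH–CH3 gauche; 3.3 = 3.3 kJ/mol.
CH3 at 120° (eclipsed): COOH–H eclipsed, H–CH3 eclipsed, CH2Cl–H eclipsed; 6.2 + 7.2 + 7.3 = 20.7 kJ/mol.
CH3 at 180° (staggered): CH2Cl–CH3 gauche; 4.0 = 4.0 kJ/mol.
CH3 at 240° (eclipsed): COOH–H eclipsed, H–H eclipsed, CH2Cl–CH3 eclipsed; 6.2 + 4.0 + 12.4 = 22.6 kJ/mol.
CH3 at 300° (staggered): COOH–CH3 gauche, CH2Cl–CH3 gauche; 3.3 + 4.0 = 7.3 kJ/mol.
Max at 0° (24.9 kJ/mol), min at 60° (3.3 kJ/mol); barrier = 21.6 kJ/mol.

21.6 kJ/mol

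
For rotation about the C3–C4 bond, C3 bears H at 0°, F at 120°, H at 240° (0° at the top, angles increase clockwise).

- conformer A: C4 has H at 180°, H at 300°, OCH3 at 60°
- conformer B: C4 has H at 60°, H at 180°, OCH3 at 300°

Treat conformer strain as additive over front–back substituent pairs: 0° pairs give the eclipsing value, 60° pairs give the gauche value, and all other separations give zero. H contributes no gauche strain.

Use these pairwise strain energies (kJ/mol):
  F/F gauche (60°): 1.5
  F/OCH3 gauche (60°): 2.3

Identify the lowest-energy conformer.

B

A (staggered): F–OCH3 gauche; 2.3 = 2.3 kJ/mol.
B (staggered): no non-H gauche contacts → 0.0 kJ/mol.
B has the lowest total (0.0 kJ/mol).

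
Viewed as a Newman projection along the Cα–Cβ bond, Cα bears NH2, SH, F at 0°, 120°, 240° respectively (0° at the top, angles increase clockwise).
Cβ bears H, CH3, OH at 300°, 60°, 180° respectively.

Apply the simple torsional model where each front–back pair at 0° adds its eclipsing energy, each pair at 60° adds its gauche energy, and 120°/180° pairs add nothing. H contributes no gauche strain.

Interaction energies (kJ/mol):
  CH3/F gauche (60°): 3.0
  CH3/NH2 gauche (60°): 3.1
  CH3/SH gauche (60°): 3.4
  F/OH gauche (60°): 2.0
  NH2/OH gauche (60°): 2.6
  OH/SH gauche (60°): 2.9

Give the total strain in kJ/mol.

11.4 kJ/mol

This conformer (staggered): NH2(0°)/CH3(60°) gauche 3.1; SH(120°)/CH3(60°) gauche 3.4; SH(120°)/OH(180°) gauche 2.9; F(240°)/OH(180°) gauche 2.0 → 11.4 kJ/mol.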